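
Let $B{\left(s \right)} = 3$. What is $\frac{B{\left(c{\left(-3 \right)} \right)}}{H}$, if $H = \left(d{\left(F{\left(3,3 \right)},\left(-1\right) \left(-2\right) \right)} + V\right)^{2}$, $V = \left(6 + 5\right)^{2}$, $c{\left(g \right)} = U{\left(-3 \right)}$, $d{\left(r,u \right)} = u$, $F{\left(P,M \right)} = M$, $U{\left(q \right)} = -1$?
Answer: $\frac{1}{5043} \approx 0.00019829$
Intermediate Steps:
$c{\left(g \right)} = -1$
$V = 121$ ($V = 11^{2} = 121$)
$H = 15129$ ($H = \left(\left(-1\right) \left(-2\right) + 121\right)^{2} = \left(2 + 121\right)^{2} = 123^{2} = 15129$)
$\frac{B{\left(c{\left(-3 \right)} \right)}}{H} = \frac{3}{15129} = 3 \cdot \frac{1}{15129} = \frac{1}{5043}$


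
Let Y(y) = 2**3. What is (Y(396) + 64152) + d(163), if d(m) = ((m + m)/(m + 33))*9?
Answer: 6289147/98 ≈ 64175.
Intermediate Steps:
d(m) = 18*m/(33 + m) (d(m) = ((2*m)/(33 + m))*9 = (2*m/(33 + m))*9 = 18*m/(33 + m))
Y(y) = 8
(Y(396) + 64152) + d(163) = (8 + 64152) + 18*163/(33 + 163) = 64160 + 18*163/196 = 64160 + 18*163*(1/196) = 64160 + 1467/98 = 6289147/98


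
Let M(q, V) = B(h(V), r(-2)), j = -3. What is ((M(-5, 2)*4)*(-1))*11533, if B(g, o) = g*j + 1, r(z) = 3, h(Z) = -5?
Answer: -738112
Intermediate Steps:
B(g, o) = 1 - 3*g (B(g, o) = g*(-3) + 1 = -3*g + 1 = 1 - 3*g)
M(q, V) = 16 (M(q, V) = 1 - 3*(-5) = 1 + 15 = 16)
((M(-5, 2)*4)*(-1))*11533 = ((16*4)*(-1))*11533 = (64*(-1))*11533 = -64*11533 = -738112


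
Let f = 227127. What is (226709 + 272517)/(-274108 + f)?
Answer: -499226/46981 ≈ -10.626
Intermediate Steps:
(226709 + 272517)/(-274108 + f) = (226709 + 272517)/(-274108 + 227127) = 499226/(-46981) = 499226*(-1/46981) = -499226/46981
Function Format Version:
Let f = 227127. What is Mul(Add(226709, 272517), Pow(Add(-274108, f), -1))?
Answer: Rational(-499226, 46981) ≈ -10.626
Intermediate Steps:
Mul(Add(226709, 272517), Pow(Add(-274108, f), -1)) = Mul(Add(226709, 272517), Pow(Add(-274108, 227127), -1)) = Mul(499226, Pow(-46981, -1)) = Mul(499226, Rational(-1, 46981)) = Rational(-499226, 46981)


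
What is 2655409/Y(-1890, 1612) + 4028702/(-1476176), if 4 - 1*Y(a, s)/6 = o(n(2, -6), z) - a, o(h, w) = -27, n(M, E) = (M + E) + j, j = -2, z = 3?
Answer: -76245907271/316639752 ≈ -240.80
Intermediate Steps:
n(M, E) = -2 + E + M (n(M, E) = (M + E) - 2 = (E + M) - 2 = -2 + E + M)
Y(a, s) = 186 + 6*a (Y(a, s) = 24 - 6*(-27 - a) = 24 + (162 + 6*a) = 186 + 6*a)
2655409/Y(-1890, 1612) + 4028702/(-1476176) = 2655409/(186 + 6*(-1890)) + 4028702/(-1476176) = 2655409/(186 - 11340) + 4028702*(-1/1476176) = 2655409/(-11154) - 2014351/738088 = 2655409*(-1/11154) - 2014351/738088 = -2655409/11154 - 2014351/738088 = -76245907271/316639752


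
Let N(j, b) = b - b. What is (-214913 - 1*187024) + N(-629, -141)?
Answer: -401937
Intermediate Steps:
N(j, b) = 0
(-214913 - 1*187024) + N(-629, -141) = (-214913 - 1*187024) + 0 = (-214913 - 187024) + 0 = -401937 + 0 = -401937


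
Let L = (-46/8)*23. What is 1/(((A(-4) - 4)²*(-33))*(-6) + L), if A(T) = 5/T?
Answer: 8/42601 ≈ 0.00018779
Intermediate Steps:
L = -529/4 (L = ((⅛)*(-46))*23 = -23/4*23 = -529/4 ≈ -132.25)
1/(((A(-4) - 4)²*(-33))*(-6) + L) = 1/(((5/(-4) - 4)²*(-33))*(-6) - 529/4) = 1/(((5*(-¼) - 4)²*(-33))*(-6) - 529/4) = 1/(((-5/4 - 4)²*(-33))*(-6) - 529/4) = 1/(((-21/4)²*(-33))*(-6) - 529/4) = 1/(((441/16)*(-33))*(-6) - 529/4) = 1/(-14553/16*(-6) - 529/4) = 1/(43659/8 - 529/4) = 1/(42601/8) = 8/42601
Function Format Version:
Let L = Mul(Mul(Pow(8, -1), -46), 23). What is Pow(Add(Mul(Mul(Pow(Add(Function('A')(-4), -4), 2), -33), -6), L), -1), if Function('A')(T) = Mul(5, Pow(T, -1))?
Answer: Rational(8, 42601) ≈ 0.00018779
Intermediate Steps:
L = Rational(-529, 4) (L = Mul(Mul(Rational(1, 8), -46), 23) = Mul(Rational(-23, 4), 23) = Rational(-529, 4) ≈ -132.25)
Pow(Add(Mul(Mul(Pow(Add(Function('A')(-4), -4), 2), -33), -6), L), -1) = Pow(Add(Mul(Mul(Pow(Add(Mul(5, Pow(-4, -1)), -4), 2), -33), -6), Rational(-529, 4)), -1) = Pow(Add(Mul(Mul(Pow(Add(Mul(5, Rational(-1, 4)), -4), 2), -33), -6), Rational(-529, 4)), -1) = Pow(Add(Mul(Mul(Pow(Add(Rational(-5, 4), -4), 2), -33), -6), Rational(-529, 4)), -1) = Pow(Add(Mul(Mul(Pow(Rational(-21, 4), 2), -33), -6), Rational(-529, 4)), -1) = Pow(Add(Mul(Mul(Rational(441, 16), -33), -6), Rational(-529, 4)), -1) = Pow(Add(Mul(Rational(-14553, 16), -6), Rational(-529, 4)), -1) = Pow(Add(Rational(43659, 8), Rational(-529, 4)), -1) = Pow(Rational(42601, 8), -1) = Rational(8, 42601)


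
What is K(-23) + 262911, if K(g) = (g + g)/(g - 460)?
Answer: 5521133/21 ≈ 2.6291e+5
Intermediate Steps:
K(g) = 2*g/(-460 + g) (K(g) = (2*g)/(-460 + g) = 2*g/(-460 + g))
K(-23) + 262911 = 2*(-23)/(-460 - 23) + 262911 = 2*(-23)/(-483) + 262911 = 2*(-23)*(-1/483) + 262911 = 2/21 + 262911 = 5521133/21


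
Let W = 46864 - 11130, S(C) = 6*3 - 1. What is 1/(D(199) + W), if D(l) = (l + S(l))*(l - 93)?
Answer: 1/58630 ≈ 1.7056e-5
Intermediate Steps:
S(C) = 17 (S(C) = 18 - 1 = 17)
D(l) = (-93 + l)*(17 + l) (D(l) = (l + 17)*(l - 93) = (17 + l)*(-93 + l) = (-93 + l)*(17 + l))
W = 35734
1/(D(199) + W) = 1/((-1581 + 199² - 76*199) + 35734) = 1/((-1581 + 39601 - 15124) + 35734) = 1/(22896 + 35734) = 1/58630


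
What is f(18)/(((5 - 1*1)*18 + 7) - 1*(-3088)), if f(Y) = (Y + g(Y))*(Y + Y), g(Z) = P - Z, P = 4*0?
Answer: 0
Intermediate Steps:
P = 0
g(Z) = -Z (g(Z) = 0 - Z = -Z)
f(Y) = 0 (f(Y) = (Y - Y)*(Y + Y) = 0*(2*Y) = 0)
f(18)/(((5 - 1*1)*18 + 7) - 1*(-3088)) = 0/(((5 - 1*1)*18 + 7) - 1*(-3088)) = 0/(((5 - 1)*18 + 7) + 3088) = 0/((4*18 + 7) + 3088) = 0/((72 + 7) + 3088) = 0/(79 + 3088) = 0/3167 = 0*(1/3167) = 0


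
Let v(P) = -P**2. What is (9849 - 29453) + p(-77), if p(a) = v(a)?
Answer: -25533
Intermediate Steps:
p(a) = -a**2
(9849 - 29453) + p(-77) = (9849 - 29453) - 1*(-77)**2 = -19604 - 1*5929 = -19604 - 5929 = -25533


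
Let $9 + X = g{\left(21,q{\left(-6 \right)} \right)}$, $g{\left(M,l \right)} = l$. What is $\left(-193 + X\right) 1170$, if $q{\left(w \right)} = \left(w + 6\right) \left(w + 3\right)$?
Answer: $-236340$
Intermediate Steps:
$q{\left(w \right)} = \left(3 + w\right) \left(6 + w\right)$ ($q{\left(w \right)} = \left(6 + w\right) \left(3 + w\right) = \left(3 + w\right) \left(6 + w\right)$)
$X = -9$ ($X = -9 + \left(18 + \left(-6\right)^{2} + 9 \left(-6\right)\right) = -9 + \left(18 + 36 - 54\right) = -9 + 0 = -9$)
$\left(-193 + X\right) 1170 = \left(-193 - 9\right) 1170 = \left(-202\right) 1170 = -236340$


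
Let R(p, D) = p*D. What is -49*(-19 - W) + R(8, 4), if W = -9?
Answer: 522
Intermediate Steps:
R(p, D) = D*p
-49*(-19 - W) + R(8, 4) = -49*(-19 - 1*(-9)) + 4*8 = -49*(-19 + 9) + 32 = -49*(-10) + 32 = 490 + 32 = 522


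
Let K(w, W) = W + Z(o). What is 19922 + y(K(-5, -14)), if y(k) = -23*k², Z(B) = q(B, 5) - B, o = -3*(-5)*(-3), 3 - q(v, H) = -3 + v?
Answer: -134730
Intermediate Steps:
q(v, H) = 6 - v (q(v, H) = 3 - (-3 + v) = 3 + (3 - v) = 6 - v)
o = -45 (o = 15*(-3) = -45)
Z(B) = 6 - 2*B (Z(B) = (6 - B) - B = 6 - 2*B)
K(w, W) = 96 + W (K(w, W) = W + (6 - 2*(-45)) = W + (6 + 90) = W + 96 = 96 + W)
19922 + y(K(-5, -14)) = 19922 - 23*(96 - 14)² = 19922 - 23*82² = 19922 - 23*6724 = 19922 - 154652 = -134730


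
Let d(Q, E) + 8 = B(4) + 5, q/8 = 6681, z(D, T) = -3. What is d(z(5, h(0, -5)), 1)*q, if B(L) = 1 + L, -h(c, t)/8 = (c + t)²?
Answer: 106896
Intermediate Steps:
h(c, t) = -8*(c + t)²
q = 53448 (q = 8*6681 = 53448)
d(Q, E) = 2 (d(Q, E) = -8 + ((1 + 4) + 5) = -8 + (5 + 5) = -8 + 10 = 2)
d(z(5, h(0, -5)), 1)*q = 2*53448 = 106896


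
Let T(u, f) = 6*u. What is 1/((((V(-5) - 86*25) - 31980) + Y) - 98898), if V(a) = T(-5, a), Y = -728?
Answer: -1/133786 ≈ -7.4746e-6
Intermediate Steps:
V(a) = -30 (V(a) = 6*(-5) = -30)
1/((((V(-5) - 86*25) - 31980) + Y) - 98898) = 1/((((-30 - 86*25) - 31980) - 728) - 98898) = 1/((((-30 - 2150) - 31980) - 728) - 98898) = 1/(((-2180 - 31980) - 728) - 98898) = 1/((-34160 - 728) - 98898) = 1/(-34888 - 98898) = 1/(-133786) = -1/133786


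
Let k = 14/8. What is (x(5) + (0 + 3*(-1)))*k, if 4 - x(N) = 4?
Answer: -21/4 ≈ -5.2500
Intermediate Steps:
x(N) = 0 (x(N) = 4 - 1*4 = 4 - 4 = 0)
k = 7/4 (k = 14*(⅛) = 7/4 ≈ 1.7500)
(x(5) + (0 + 3*(-1)))*k = (0 + (0 + 3*(-1)))*(7/4) = (0 + (0 - 3))*(7/4) = (0 - 3)*(7/4) = -3*7/4 = -21/4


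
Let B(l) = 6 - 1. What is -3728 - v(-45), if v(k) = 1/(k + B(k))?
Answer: -149119/40 ≈ -3728.0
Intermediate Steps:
B(l) = 5
v(k) = 1/(5 + k) (v(k) = 1/(k + 5) = 1/(5 + k))
-3728 - v(-45) = -3728 - 1/(5 - 45) = -3728 - 1/(-40) = -3728 - 1*(-1/40) = -3728 + 1/40 = -149119/40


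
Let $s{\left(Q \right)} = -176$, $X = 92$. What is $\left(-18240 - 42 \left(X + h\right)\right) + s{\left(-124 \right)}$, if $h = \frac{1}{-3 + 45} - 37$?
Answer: $-20727$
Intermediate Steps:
$h = - \frac{1553}{42}$ ($h = \frac{1}{42} - 37 = - \frac{1553}{42} \approx -36.976$)
$\left(-18240 - 42 \left(X + h\right)\right) + s{\left(-124 \right)} = \left(-18240 - 42 \left(92 - \frac{1553}{42}\right)\right) - 176 = \left(-18240 - 2311\right) - 176 = -20551 - 176 = -20727$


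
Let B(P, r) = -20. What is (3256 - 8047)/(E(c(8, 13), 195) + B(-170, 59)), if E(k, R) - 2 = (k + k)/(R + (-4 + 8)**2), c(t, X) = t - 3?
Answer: 1010901/3788 ≈ 266.87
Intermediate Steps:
c(t, X) = -3 + t
E(k, R) = 2 + 2*k/(16 + R) (E(k, R) = 2 + (k + k)/(R + (-4 + 8)**2) = 2 + (2*k)/(R + 4**2) = 2 + (2*k)/(R + 16) = 2 + (2*k)/(16 + R) = 2 + 2*k/(16 + R))
(3256 - 8047)/(E(c(8, 13), 195) + B(-170, 59)) = (3256 - 8047)/(2*(16 + 195 + (-3 + 8))/(16 + 195) - 20) = -4791/(2*(16 + 195 + 5)/211 - 20) = -4791/(2*(1/211)*216 - 20) = -4791/(432/211 - 20) = -4791/(-3788/211) = -4791*(-211/3788) = 1010901/3788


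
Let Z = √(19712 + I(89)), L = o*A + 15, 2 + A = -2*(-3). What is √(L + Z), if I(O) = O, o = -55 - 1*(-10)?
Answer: √(-165 + √19801) ≈ 4.9279*I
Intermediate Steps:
A = 4 (A = -2 - 2*(-3) = -2 + 6 = 4)
o = -45 (o = -55 + 10 = -45)
L = -165 (L = -45*4 + 15 = -180 + 15 = -165)
Z = √19801 (Z = √(19712 + 89) = √19801 ≈ 140.72)
√(L + Z) = √(-165 + √19801)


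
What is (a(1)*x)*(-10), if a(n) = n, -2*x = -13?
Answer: -65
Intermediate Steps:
x = 13/2 (x = -½*(-13) = 13/2 ≈ 6.5000)
(a(1)*x)*(-10) = (1*(13/2))*(-10) = (13/2)*(-10) = -65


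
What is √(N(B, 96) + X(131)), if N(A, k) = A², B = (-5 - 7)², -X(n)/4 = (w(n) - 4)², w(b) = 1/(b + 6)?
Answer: 22*√801647/137 ≈ 143.78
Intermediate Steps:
w(b) = 1/(6 + b)
X(n) = -4*(-4 + 1/(6 + n))² (X(n) = -4*(1/(6 + n) - 4)² = -4*(-4 + 1/(6 + n))²)
B = 144 (B = (-12)² = 144)
√(N(B, 96) + X(131)) = √(144² - 4*(23 + 4*131)²/(6 + 131)²) = √(20736 - 4*(23 + 524)²/137²) = √(20736 - 4*1/18769*547²) = √(20736 - 4*1/18769*299209) = √(20736 - 1196836/18769) = √(387997148/18769) = 22*√801647/137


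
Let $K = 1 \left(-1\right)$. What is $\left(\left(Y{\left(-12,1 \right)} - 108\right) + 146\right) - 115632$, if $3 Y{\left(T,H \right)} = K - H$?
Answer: $- \frac{346784}{3} \approx -1.1559 \cdot 10^{5}$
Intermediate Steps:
$K = -1$
$Y{\left(T,H \right)} = - \frac{1}{3} - \frac{H}{3}$ ($Y{\left(T,H \right)} = \frac{-1 - H}{3} = - \frac{1}{3} - \frac{H}{3}$)
$\left(\left(Y{\left(-12,1 \right)} - 108\right) + 146\right) - 115632 = \left(\left(\left(- \frac{1}{3} - \frac{1}{3}\right) - 108\right) + 146\right) - 115632 = \left(\left(- \frac{2}{3} - 108\right) + 146\right) - 115632 = \left(- \frac{326}{3} + 146\right) - 115632 = \frac{112}{3} - 115632 = - \frac{346784}{3}$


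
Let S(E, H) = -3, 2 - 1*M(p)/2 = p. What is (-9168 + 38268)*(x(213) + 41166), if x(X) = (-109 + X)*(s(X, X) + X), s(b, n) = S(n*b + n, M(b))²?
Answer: 1869791400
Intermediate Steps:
M(p) = 4 - 2*p
s(b, n) = 9 (s(b, n) = (-3)² = 9)
x(X) = (-109 + X)*(9 + X)
(-9168 + 38268)*(x(213) + 41166) = (-9168 + 38268)*((-981 + 213² - 100*213) + 41166) = 29100*((-981 + 45369 - 21300) + 41166) = 29100*(23088 + 41166) = 29100*64254 = 1869791400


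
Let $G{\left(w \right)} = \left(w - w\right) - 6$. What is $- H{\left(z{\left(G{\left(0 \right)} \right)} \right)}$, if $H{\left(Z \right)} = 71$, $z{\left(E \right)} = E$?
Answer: $-71$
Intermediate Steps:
$G{\left(w \right)} = -6$ ($G{\left(w \right)} = 0 - 6 = -6$)
$- H{\left(z{\left(G{\left(0 \right)} \right)} \right)} = \left(-1\right) 71 = -71$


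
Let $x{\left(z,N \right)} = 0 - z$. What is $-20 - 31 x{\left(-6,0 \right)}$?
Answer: $-206$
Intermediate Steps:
$x{\left(z,N \right)} = - z$
$-20 - 31 x{\left(-6,0 \right)} = -20 - 31 \left(\left(-1\right) \left(-6\right)\right) = -20 - 186 = -206$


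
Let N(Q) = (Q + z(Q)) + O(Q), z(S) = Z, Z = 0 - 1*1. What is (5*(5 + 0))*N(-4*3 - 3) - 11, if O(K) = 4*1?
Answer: -311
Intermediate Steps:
Z = -1 (Z = 0 - 1 = -1)
O(K) = 4
z(S) = -1
N(Q) = 3 + Q (N(Q) = (Q - 1) + 4 = (-1 + Q) + 4 = 3 + Q)
(5*(5 + 0))*N(-4*3 - 3) - 11 = (5*(5 + 0))*(3 + (-4*3 - 3)) - 11 = (5*5)*(3 + (-12 - 3)) - 11 = 25*(3 - 15) - 11 = 25*(-12) - 11 = -300 - 11 = -311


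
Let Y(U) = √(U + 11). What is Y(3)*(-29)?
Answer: -29*√14 ≈ -108.51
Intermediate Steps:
Y(U) = √(11 + U)
Y(3)*(-29) = √(11 + 3)*(-29) = √14*(-29) = -29*√14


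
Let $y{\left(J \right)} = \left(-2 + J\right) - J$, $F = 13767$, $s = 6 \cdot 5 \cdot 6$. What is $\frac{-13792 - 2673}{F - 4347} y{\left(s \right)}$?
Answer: $\frac{3293}{942} \approx 3.4958$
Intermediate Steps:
$s = 180$ ($s = 30 \cdot 6 = 180$)
$y{\left(J \right)} = -2$
$\frac{-13792 - 2673}{F - 4347} y{\left(s \right)} = \frac{-13792 - 2673}{13767 - 4347} \left(-2\right) = - \frac{16465}{9420} \left(-2\right) = \left(-16465\right) \frac{1}{9420} \left(-2\right) = \left(- \frac{3293}{1884}\right) \left(-2\right) = \frac{3293}{942}$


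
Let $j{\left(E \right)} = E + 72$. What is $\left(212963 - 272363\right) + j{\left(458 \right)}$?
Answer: $-58870$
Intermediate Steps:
$j{\left(E \right)} = 72 + E$
$\left(212963 - 272363\right) + j{\left(458 \right)} = \left(212963 - 272363\right) + \left(72 + 458\right) = -59400 + 530 = -58870$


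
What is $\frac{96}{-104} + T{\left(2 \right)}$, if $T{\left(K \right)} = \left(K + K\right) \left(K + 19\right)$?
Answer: $\frac{1080}{13} \approx 83.077$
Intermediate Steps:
$T{\left(K \right)} = 2 K \left(19 + K\right)$
$\frac{96}{-104} + T{\left(2 \right)} = \frac{96}{-104} + 2 \cdot 2 \left(19 + 2\right) = 96 \left(- \frac{1}{104}\right) + 2 \cdot 2 \cdot 21 = - \frac{12}{13} + 84 = \frac{1080}{13}$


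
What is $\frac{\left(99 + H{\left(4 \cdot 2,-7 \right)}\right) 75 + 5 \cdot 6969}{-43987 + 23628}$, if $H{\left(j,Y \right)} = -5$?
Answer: $- \frac{41895}{20359} \approx -2.0578$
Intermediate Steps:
$\frac{\left(99 + H{\left(4 \cdot 2,-7 \right)}\right) 75 + 5 \cdot 6969}{-43987 + 23628} = \frac{\left(99 - 5\right) 75 + 5 \cdot 6969}{-43987 + 23628} = \frac{94 \cdot 75 + 34845}{-20359} = \left(7050 + 34845\right) \left(- \frac{1}{20359}\right) = 41895 \left(- \frac{1}{20359}\right) = - \frac{41895}{20359}$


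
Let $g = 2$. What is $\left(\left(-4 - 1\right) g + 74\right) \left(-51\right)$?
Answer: $-3264$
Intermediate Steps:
$\left(\left(-4 - 1\right) g + 74\right) \left(-51\right) = \left(\left(-4 - 1\right) 2 + 74\right) \left(-51\right) = \left(\left(-5\right) 2 + 74\right) \left(-51\right) = \left(-10 + 74\right) \left(-51\right) = 64 \left(-51\right) = -3264$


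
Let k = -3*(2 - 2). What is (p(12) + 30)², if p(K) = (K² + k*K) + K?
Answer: 34596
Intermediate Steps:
k = 0 (k = -3*0 = 0)
p(K) = K + K² (p(K) = (K² + 0*K) + K = (K² + 0) + K = K² + K = K + K²)
(p(12) + 30)² = (12*(1 + 12) + 30)² = (12*13 + 30)² = (156 + 30)² = 186² = 34596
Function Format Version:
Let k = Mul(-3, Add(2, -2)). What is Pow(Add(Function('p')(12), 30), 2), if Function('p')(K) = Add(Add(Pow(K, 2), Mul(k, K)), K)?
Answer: 34596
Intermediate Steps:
k = 0 (k = Mul(-3, 0) = 0)
Function('p')(K) = Add(K, Pow(K, 2)) (Function('p')(K) = Add(Add(Pow(K, 2), Mul(0, K)), K) = Add(Add(Pow(K, 2), 0), K) = Add(Pow(K, 2), K) = Add(K, Pow(K, 2)))
Pow(Add(Function('p')(12), 30), 2) = Pow(Add(Mul(12, Add(1, 12)), 30), 2) = Pow(Add(Mul(12, 13), 30), 2) = Pow(Add(156, 30), 2) = Pow(186, 2) = 34596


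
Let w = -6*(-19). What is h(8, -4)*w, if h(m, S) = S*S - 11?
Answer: 570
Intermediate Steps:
h(m, S) = -11 + S² (h(m, S) = S² - 11 = -11 + S²)
w = 114
h(8, -4)*w = (-11 + (-4)²)*114 = (-11 + 16)*114 = 5*114 = 570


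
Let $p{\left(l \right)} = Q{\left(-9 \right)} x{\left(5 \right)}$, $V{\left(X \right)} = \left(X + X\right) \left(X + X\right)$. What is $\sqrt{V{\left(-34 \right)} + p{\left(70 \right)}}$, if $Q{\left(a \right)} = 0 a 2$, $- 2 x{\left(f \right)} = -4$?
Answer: $68$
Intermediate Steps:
$V{\left(X \right)} = 4 X^{2}$ ($V{\left(X \right)} = 2 X 2 X = 4 X^{2}$)
$x{\left(f \right)} = 2$ ($x{\left(f \right)} = \left(- \frac{1}{2}\right) \left(-4\right) = 2$)
$Q{\left(a \right)} = 0$ ($Q{\left(a \right)} = 0 \cdot 2 = 0$)
$p{\left(l \right)} = 0$ ($p{\left(l \right)} = 0 \cdot 2 = 0$)
$\sqrt{V{\left(-34 \right)} + p{\left(70 \right)}} = \sqrt{4 \left(-34\right)^{2} + 0} = \sqrt{4 \cdot 1156 + 0} = \sqrt{4624 + 0} = \sqrt{4624} = 68$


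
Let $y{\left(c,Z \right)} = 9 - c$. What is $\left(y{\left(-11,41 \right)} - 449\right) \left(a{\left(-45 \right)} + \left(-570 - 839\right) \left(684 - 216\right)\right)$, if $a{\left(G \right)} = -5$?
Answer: $282889893$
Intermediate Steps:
$\left(y{\left(-11,41 \right)} - 449\right) \left(a{\left(-45 \right)} + \left(-570 - 839\right) \left(684 - 216\right)\right) = \left(\left(9 - -11\right) - 449\right) \left(-5 + \left(-570 - 839\right) \left(684 - 216\right)\right) = \left(\left(9 + 11\right) - 449\right) \left(-5 - 659412\right) = \left(20 - 449\right) \left(-5 - 659412\right) = \left(-429\right) \left(-659417\right) = 282889893$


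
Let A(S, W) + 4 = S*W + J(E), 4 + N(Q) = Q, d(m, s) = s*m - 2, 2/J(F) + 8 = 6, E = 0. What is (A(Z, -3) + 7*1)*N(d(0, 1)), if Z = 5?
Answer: 78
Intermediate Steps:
J(F) = -1 (J(F) = 2/(-8 + 6) = 2/(-2) = 2*(-½) = -1)
d(m, s) = -2 + m*s (d(m, s) = m*s - 2 = -2 + m*s)
N(Q) = -4 + Q
A(S, W) = -5 + S*W (A(S, W) = -4 + (S*W - 1) = -4 + (-1 + S*W) = -5 + S*W)
(A(Z, -3) + 7*1)*N(d(0, 1)) = ((-5 + 5*(-3)) + 7*1)*(-4 + (-2 + 0*1)) = ((-5 - 15) + 7)*(-4 + (-2 + 0)) = (-20 + 7)*(-4 - 2) = -13*(-6) = 78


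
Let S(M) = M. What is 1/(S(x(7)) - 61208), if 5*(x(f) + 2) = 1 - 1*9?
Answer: -5/306058 ≈ -1.6337e-5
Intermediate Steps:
x(f) = -18/5 (x(f) = -2 + (1 - 1*9)/5 = -2 + (1 - 9)/5 = -2 + (⅕)*(-8) = -2 - 8/5 = -18/5)
1/(S(x(7)) - 61208) = 1/(-18/5 - 61208) = 1/(-306058/5) = -5/306058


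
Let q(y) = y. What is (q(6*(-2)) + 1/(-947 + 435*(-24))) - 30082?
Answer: -342680379/11387 ≈ -30094.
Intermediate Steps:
(q(6*(-2)) + 1/(-947 + 435*(-24))) - 30082 = (6*(-2) + 1/(-947 + 435*(-24))) - 30082 = (-12 + 1/(-947 - 10440)) - 30082 = (-12 + 1/(-11387)) - 30082 = (-12 - 1/11387) - 30082 = -136645/11387 - 30082 = -342680379/11387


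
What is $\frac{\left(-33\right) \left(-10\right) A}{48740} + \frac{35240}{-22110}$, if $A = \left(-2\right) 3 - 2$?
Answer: $- \frac{8879840}{5388207} \approx -1.648$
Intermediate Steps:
$A = -8$ ($A = -6 - 2 = -8$)
$\frac{\left(-33\right) \left(-10\right) A}{48740} + \frac{35240}{-22110} = \frac{\left(-33\right) \left(-10\right) \left(-8\right)}{48740} + \frac{35240}{-22110} = 330 \left(-8\right) \frac{1}{48740} + 35240 \left(- \frac{1}{22110}\right) = \left(-2640\right) \frac{1}{48740} - \frac{3524}{2211} = - \frac{132}{2437} - \frac{3524}{2211} = - \frac{8879840}{5388207}$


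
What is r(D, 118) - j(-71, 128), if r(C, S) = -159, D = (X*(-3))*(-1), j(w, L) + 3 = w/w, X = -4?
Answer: -157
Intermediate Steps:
j(w, L) = -2 (j(w, L) = -3 + w/w = -3 + 1 = -2)
D = -12 (D = -4*(-3)*(-1) = 12*(-1) = -12)
r(D, 118) - j(-71, 128) = -159 - 1*(-2) = -159 + 2 = -157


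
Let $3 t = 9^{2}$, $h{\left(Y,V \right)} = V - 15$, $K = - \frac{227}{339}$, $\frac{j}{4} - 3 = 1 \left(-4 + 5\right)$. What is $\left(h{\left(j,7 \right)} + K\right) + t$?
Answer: $\frac{6214}{339} \approx 18.33$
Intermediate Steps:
$j = 16$ ($j = 12 + 4 \cdot 1 \left(-4 + 5\right) = 12 + 4 \cdot 1 \cdot 1 = 12 + 4 \cdot 1 = 12 + 4 = 16$)
$K = - \frac{227}{339}$ ($K = \left(-227\right) \frac{1}{339} = - \frac{227}{339} \approx -0.66962$)
$h{\left(Y,V \right)} = -15 + V$ ($h{\left(Y,V \right)} = V - 15 = -15 + V$)
$t = 27$ ($t = \frac{9^{2}}{3} = \frac{1}{3} \cdot 81 = 27$)
$\left(h{\left(j,7 \right)} + K\right) + t = \left(\left(-15 + 7\right) - \frac{227}{339}\right) + 27 = \left(-8 - \frac{227}{339}\right) + 27 = - \frac{2939}{339} + 27 = \frac{6214}{339}$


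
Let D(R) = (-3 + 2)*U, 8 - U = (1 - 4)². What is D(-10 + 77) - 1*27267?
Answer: -27266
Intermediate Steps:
U = -1 (U = 8 - (1 - 4)² = 8 - 1*(-3)² = 8 - 1*9 = 8 - 9 = -1)
D(R) = 1 (D(R) = (-3 + 2)*(-1) = -1*(-1) = 1)
D(-10 + 77) - 1*27267 = 1 - 1*27267 = 1 - 27267 = -27266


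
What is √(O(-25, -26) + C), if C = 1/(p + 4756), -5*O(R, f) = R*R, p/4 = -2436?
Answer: I*√777505747/2494 ≈ 11.18*I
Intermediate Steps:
p = -9744 (p = 4*(-2436) = -9744)
O(R, f) = -R²/5 (O(R, f) = -R*R/5 = -R²/5)
C = -1/4988 (C = 1/(-9744 + 4756) = 1/(-4988) = -1/4988 ≈ -0.00020048)
√(O(-25, -26) + C) = √(-⅕*(-25)² - 1/4988) = √(-⅕*625 - 1/4988) = √(-125 - 1/4988) = √(-623501/4988) = I*√777505747/2494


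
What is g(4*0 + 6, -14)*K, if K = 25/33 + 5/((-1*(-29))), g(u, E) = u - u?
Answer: 0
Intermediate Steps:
g(u, E) = 0
K = 890/957 (K = 25*(1/33) + 5/29 = 25/33 + 5*(1/29) = 25/33 + 5/29 = 890/957 ≈ 0.92999)
g(4*0 + 6, -14)*K = 0*(890/957) = 0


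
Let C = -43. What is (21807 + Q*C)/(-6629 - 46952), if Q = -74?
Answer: -24989/53581 ≈ -0.46638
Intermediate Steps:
(21807 + Q*C)/(-6629 - 46952) = (21807 - 74*(-43))/(-6629 - 46952) = (21807 + 3182)/(-53581) = 24989*(-1/53581) = -24989/53581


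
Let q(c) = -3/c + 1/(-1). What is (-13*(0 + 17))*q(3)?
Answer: 442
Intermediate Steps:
q(c) = -1 - 3/c (q(c) = -3/c + 1*(-1) = -3/c - 1 = -1 - 3/c)
(-13*(0 + 17))*q(3) = (-13*(0 + 17))*((-3 - 1*3)/3) = (-13*17)*((-3 - 3)/3) = -221*(-6)/3 = -221*(-2) = 442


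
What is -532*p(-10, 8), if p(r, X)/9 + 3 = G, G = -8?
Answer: 52668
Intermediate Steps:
p(r, X) = -99 (p(r, X) = -27 + 9*(-8) = -27 - 72 = -99)
-532*p(-10, 8) = -532*(-99) = 52668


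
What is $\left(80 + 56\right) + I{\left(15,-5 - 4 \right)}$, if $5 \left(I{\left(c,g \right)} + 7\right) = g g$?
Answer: $\frac{726}{5} \approx 145.2$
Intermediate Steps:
$I{\left(c,g \right)} = -7 + \frac{g^{2}}{5}$ ($I{\left(c,g \right)} = -7 + \frac{g g}{5} = -7 + \frac{g^{2}}{5}$)
$\left(80 + 56\right) + I{\left(15,-5 - 4 \right)} = \left(80 + 56\right) - \left(7 - \frac{\left(-5 - 4\right)^{2}}{5}\right) = 136 - \left(7 - \frac{\left(-5 - 4\right)^{2}}{5}\right) = 136 - \left(7 - \frac{\left(-9\right)^{2}}{5}\right) = 136 + \left(-7 + \frac{1}{5} \cdot 81\right) = 136 + \left(-7 + \frac{81}{5}\right) = 136 + \frac{46}{5} = \frac{726}{5}$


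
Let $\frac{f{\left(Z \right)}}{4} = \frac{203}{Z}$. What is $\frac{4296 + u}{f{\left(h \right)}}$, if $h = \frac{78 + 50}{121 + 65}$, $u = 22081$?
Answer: $\frac{422032}{18879} \approx 22.355$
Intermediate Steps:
$h = \frac{64}{93}$ ($h = \frac{128}{186} = 128 \cdot \frac{1}{186} = \frac{64}{93} \approx 0.68817$)
$f{\left(Z \right)} = \frac{812}{Z}$ ($f{\left(Z \right)} = 4 \frac{203}{Z} = \frac{812}{Z}$)
$\frac{4296 + u}{f{\left(h \right)}} = \frac{4296 + 22081}{812 \frac{1}{\frac{64}{93}}} = \frac{26377}{812 \cdot \frac{93}{64}} = \frac{26377}{\frac{18879}{16}} = 26377 \cdot \frac{16}{18879} = \frac{422032}{18879}$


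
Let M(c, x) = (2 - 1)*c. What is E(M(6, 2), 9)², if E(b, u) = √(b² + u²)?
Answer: 117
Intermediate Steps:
M(c, x) = c (M(c, x) = 1*c = c)
E(M(6, 2), 9)² = (√(6² + 9²))² = (√(36 + 81))² = (√117)² = (3*√13)² = 117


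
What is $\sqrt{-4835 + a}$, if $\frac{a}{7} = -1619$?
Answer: $2 i \sqrt{4042} \approx 127.15 i$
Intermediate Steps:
$a = -11333$ ($a = 7 \left(-1619\right) = -11333$)
$\sqrt{-4835 + a} = \sqrt{-4835 - 11333} = \sqrt{-16168} = 2 i \sqrt{4042}$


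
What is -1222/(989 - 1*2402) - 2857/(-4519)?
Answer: 9559159/6385347 ≈ 1.4970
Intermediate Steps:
-1222/(989 - 1*2402) - 2857/(-4519) = -1222/(989 - 2402) - 2857*(-1/4519) = -1222/(-1413) + 2857/4519 = -1222*(-1/1413) + 2857/4519 = 1222/1413 + 2857/4519 = 9559159/6385347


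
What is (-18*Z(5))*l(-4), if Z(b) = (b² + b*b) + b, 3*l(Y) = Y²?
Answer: -5280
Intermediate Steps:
l(Y) = Y²/3
Z(b) = b + 2*b² (Z(b) = (b² + b²) + b = 2*b² + b = b + 2*b²)
(-18*Z(5))*l(-4) = (-90*(1 + 2*5))*((⅓)*(-4)²) = (-90*(1 + 10))*((⅓)*16) = -90*11*(16/3) = -18*55*(16/3) = -990*16/3 = -5280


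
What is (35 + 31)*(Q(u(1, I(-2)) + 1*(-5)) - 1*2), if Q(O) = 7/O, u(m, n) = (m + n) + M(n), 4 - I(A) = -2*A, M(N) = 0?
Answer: -495/2 ≈ -247.50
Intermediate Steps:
I(A) = 4 + 2*A (I(A) = 4 - (-2)*A = 4 + 2*A)
u(m, n) = m + n (u(m, n) = (m + n) + 0 = m + n)
(35 + 31)*(Q(u(1, I(-2)) + 1*(-5)) - 1*2) = (35 + 31)*(7/((1 + (4 + 2*(-2))) + 1*(-5)) - 1*2) = 66*(7/((1 + (4 - 4)) - 5) - 2) = 66*(7/((1 + 0) - 5) - 2) = 66*(7/(1 - 5) - 2) = 66*(7/(-4) - 2) = 66*(7*(-¼) - 2) = 66*(-7/4 - 2) = 66*(-15/4) = -495/2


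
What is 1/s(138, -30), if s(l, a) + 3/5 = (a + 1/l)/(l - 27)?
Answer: -76590/66649 ≈ -1.1492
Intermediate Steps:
s(l, a) = -⅗ + (a + 1/l)/(-27 + l) (s(l, a) = -⅗ + (a + 1/l)/(l - 27) = -⅗ + (a + 1/l)/(-27 + l))
1/s(138, -30) = 1/((⅕)*(5 - 3*138² + 81*138 + 5*(-30)*138)/(138*(-27 + 138))) = 1/((⅕)*(1/138)*(5 - 3*19044 + 11178 - 20700)/111) = 1/((⅕)*(1/138)*(1/111)*(5 - 57132 + 11178 - 20700)) = 1/((⅕)*(1/138)*(1/111)*(-66649)) = 1/(-66649/76590) = -76590/66649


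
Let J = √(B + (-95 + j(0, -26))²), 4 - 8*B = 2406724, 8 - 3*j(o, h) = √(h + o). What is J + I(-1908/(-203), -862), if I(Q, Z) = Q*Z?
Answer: -1644696/203 + √(-2630857 + 554*I*√26)/3 ≈ -8101.7 + 540.66*I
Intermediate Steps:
j(o, h) = 8/3 - √(h + o)/3
B = -300840 (B = ½ - ⅛*2406724 = ½ - 601681/2 = -300840)
J = √(-300840 + (-277/3 - I*√26/3)²) (J = √(-300840 + (-95 + (8/3 - √(-26 + 0)/3))²) = √(-300840 + (-95 + (8/3 - I*√26/3))²) = √(-300840 + (-277/3 - I*√26/3)²) ≈ 0.29 + 540.66*I)
J + I(-1908/(-203), -862) = √(-2630857 + 554*I*√26)/3 - 1908/(-203)*(-862) = √(-2630857 + 554*I*√26)/3 - 1908*(-1/203)*(-862) = √(-2630857 + 554*I*√26)/3 + (1908/203)*(-862) = √(-2630857 + 554*I*√26)/3 - 1644696/203 = -1644696/203 + √(-2630857 + 554*I*√26)/3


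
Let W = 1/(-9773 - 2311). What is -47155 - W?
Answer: -569821019/12084 ≈ -47155.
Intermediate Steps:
W = -1/12084 (W = 1/(-12084) = -1/12084 ≈ -8.2754e-5)
-47155 - W = -47155 - 1*(-1/12084) = -47155 + 1/12084 = -569821019/12084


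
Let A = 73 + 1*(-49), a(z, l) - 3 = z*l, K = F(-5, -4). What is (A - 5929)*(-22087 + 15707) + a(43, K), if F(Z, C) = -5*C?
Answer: 37674763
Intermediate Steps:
K = 20 (K = -5*(-4) = 20)
a(z, l) = 3 + l*z (a(z, l) = 3 + z*l = 3 + l*z)
A = 24 (A = 73 - 49 = 24)
(A - 5929)*(-22087 + 15707) + a(43, K) = (24 - 5929)*(-22087 + 15707) + (3 + 20*43) = -5905*(-6380) + (3 + 860) = 37673900 + 863 = 37674763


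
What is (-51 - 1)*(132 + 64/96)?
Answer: -20696/3 ≈ -6898.7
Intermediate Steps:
(-51 - 1)*(132 + 64/96) = -52*(132 + 64*(1/96)) = -52*(132 + 2/3) = -52*398/3 = -20696/3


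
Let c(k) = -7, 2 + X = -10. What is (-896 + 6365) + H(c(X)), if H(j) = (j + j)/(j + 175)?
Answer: 65627/12 ≈ 5468.9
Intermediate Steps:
X = -12 (X = -2 - 10 = -12)
H(j) = 2*j/(175 + j) (H(j) = (2*j)/(175 + j) = 2*j/(175 + j))
(-896 + 6365) + H(c(X)) = (-896 + 6365) + 2*(-7)/(175 - 7) = 5469 + 2*(-7)/168 = 5469 + 2*(-7)*(1/168) = 5469 - 1/12 = 65627/12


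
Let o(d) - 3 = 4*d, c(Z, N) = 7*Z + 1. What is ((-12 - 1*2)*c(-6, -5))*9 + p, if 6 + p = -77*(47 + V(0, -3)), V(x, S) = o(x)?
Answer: 1310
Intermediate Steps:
c(Z, N) = 1 + 7*Z
o(d) = 3 + 4*d
V(x, S) = 3 + 4*x
p = -3856 (p = -6 - 77*(47 + (3 + 4*0)) = -6 - 77*(47 + (3 + 0)) = -6 - 77*(47 + 3) = -6 - 77*50 = -6 - 3850 = -3856)
((-12 - 1*2)*c(-6, -5))*9 + p = ((-12 - 1*2)*(1 + 7*(-6)))*9 - 3856 = ((-12 - 2)*(1 - 42))*9 - 3856 = -14*(-41)*9 - 3856 = 574*9 - 3856 = 5166 - 3856 = 1310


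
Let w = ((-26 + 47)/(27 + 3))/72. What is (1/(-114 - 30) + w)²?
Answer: 1/129600 ≈ 7.7161e-6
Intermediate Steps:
w = 7/720 (w = (21/30)*(1/72) = (21*(1/30))*(1/72) = (7/10)*(1/72) = 7/720 ≈ 0.0097222)
(1/(-114 - 30) + w)² = (1/(-114 - 30) + 7/720)² = (1/(-144) + 7/720)² = (-1/144 + 7/720)² = (1/360)² = 1/129600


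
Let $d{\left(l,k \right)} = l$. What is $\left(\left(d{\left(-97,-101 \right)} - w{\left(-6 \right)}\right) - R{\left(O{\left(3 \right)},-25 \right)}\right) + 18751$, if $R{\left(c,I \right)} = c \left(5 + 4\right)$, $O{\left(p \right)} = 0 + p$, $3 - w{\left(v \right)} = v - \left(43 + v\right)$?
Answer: $18581$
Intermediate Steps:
$w{\left(v \right)} = 46$ ($w{\left(v \right)} = 3 - \left(v - \left(43 + v\right)\right) = 3 - -43 = 3 + 43 = 46$)
$O{\left(p \right)} = p$
$R{\left(c,I \right)} = 9 c$ ($R{\left(c,I \right)} = c 9 = 9 c$)
$\left(\left(d{\left(-97,-101 \right)} - w{\left(-6 \right)}\right) - R{\left(O{\left(3 \right)},-25 \right)}\right) + 18751 = \left(\left(-97 - 46\right) - 9 \cdot 3\right) + 18751 = \left(\left(-97 - 46\right) - 27\right) + 18751 = \left(-143 - 27\right) + 18751 = -170 + 18751 = 18581$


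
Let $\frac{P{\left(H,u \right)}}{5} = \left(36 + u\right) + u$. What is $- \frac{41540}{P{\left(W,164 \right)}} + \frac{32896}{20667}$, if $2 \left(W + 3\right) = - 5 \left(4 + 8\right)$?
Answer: $- \frac{39931823}{1880697} \approx -21.232$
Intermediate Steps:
$W = -33$ ($W = -3 + \frac{\left(-5\right) \left(4 + 8\right)}{2} = -3 + \frac{\left(-5\right) 12}{2} = -3 + \frac{1}{2} \left(-60\right) = -3 - 30 = -33$)
$P{\left(H,u \right)} = 180 + 10 u$ ($P{\left(H,u \right)} = 5 \left(\left(36 + u\right) + u\right) = 5 \left(36 + 2 u\right) = 180 + 10 u$)
$- \frac{41540}{P{\left(W,164 \right)}} + \frac{32896}{20667} = - \frac{41540}{180 + 10 \cdot 164} + \frac{32896}{20667} = - \frac{41540}{180 + 1640} + 32896 \cdot \frac{1}{20667} = - \frac{41540}{1820} + \frac{32896}{20667} = \left(-41540\right) \frac{1}{1820} + \frac{32896}{20667} = - \frac{2077}{91} + \frac{32896}{20667} = - \frac{39931823}{1880697}$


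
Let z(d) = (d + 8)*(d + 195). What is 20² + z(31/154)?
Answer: 47453443/23716 ≈ 2000.9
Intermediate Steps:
z(d) = (8 + d)*(195 + d)
20² + z(31/154) = 20² + (1560 + (31/154)² + 203*(31/154)) = 400 + (1560 + (31*(1/154))² + 203*(31*(1/154))) = 400 + (1560 + (31/154)² + 203*(31/154)) = 400 + (1560 + 961/23716 + 899/22) = 400 + 37967043/23716 = 47453443/23716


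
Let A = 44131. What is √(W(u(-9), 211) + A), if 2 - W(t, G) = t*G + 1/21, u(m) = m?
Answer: √20300091/21 ≈ 214.55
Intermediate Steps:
W(t, G) = 41/21 - G*t (W(t, G) = 2 - (t*G + 1/21) = 2 - (G*t + 1/21) = 2 - (1/21 + G*t) = 2 + (-1/21 - G*t) = 41/21 - G*t)
√(W(u(-9), 211) + A) = √((41/21 - 1*211*(-9)) + 44131) = √((41/21 + 1899) + 44131) = √(39920/21 + 44131) = √(966671/21) = √20300091/21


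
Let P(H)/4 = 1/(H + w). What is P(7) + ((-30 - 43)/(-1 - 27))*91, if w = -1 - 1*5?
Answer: 965/4 ≈ 241.25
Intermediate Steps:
w = -6 (w = -1 - 5 = -6)
P(H) = 4/(-6 + H) (P(H) = 4/(H - 6) = 4/(-6 + H))
P(7) + ((-30 - 43)/(-1 - 27))*91 = 4/(-6 + 7) + ((-30 - 43)/(-1 - 27))*91 = 4/1 - 73/(-28)*91 = 4*1 - 73*(-1/28)*91 = 4 + (73/28)*91 = 4 + 949/4 = 965/4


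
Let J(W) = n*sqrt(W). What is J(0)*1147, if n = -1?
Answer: 0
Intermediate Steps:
J(W) = -sqrt(W)
J(0)*1147 = -sqrt(0)*1147 = -1*0*1147 = 0*1147 = 0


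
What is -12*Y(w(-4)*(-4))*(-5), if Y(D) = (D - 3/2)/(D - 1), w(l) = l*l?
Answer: 786/13 ≈ 60.462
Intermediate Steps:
w(l) = l²
Y(D) = (-3/2 + D)/(-1 + D) (Y(D) = (D - 3*½)/(-1 + D) = (D - 3/2)/(-1 + D) = (-3/2 + D)/(-1 + D))
-12*Y(w(-4)*(-4))*(-5) = -12*(-3/2 + (-4)²*(-4))/(-1 + (-4)²*(-4))*(-5) = -12*(-3/2 + 16*(-4))/(-1 + 16*(-4))*(-5) = -12*(-3/2 - 64)/(-1 - 64)*(-5) = -12*(-131)/((-65)*2)*(-5) = -(-12)*(-131)/(65*2)*(-5) = -12*131/130*(-5) = -786/65*(-5) = 786/13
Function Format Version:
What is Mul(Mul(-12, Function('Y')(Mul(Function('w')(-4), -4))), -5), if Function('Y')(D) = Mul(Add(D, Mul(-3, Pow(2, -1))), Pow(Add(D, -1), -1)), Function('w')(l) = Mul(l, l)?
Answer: Rational(786, 13) ≈ 60.462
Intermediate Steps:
Function('w')(l) = Pow(l, 2)
Function('Y')(D) = Mul(Pow(Add(-1, D), -1), Add(Rational(-3, 2), D)) (Function('Y')(D) = Mul(Add(D, Mul(-3, Rational(1, 2))), Pow(Add(-1, D), -1)) = Mul(Add(D, Rational(-3, 2)), Pow(Add(-1, D), -1)) = Mul(Add(Rational(-3, 2), D), Pow(Add(-1, D), -1)) = Mul(Pow(Add(-1, D), -1), Add(Rational(-3, 2), D)))
Mul(Mul(-12, Function('Y')(Mul(Function('w')(-4), -4))), -5) = Mul(Mul(-12, Mul(Pow(Add(-1, Mul(Pow(-4, 2), -4)), -1), Add(Rational(-3, 2), Mul(Pow(-4, 2), -4)))), -5) = Mul(Mul(-12, Mul(Pow(Add(-1, Mul(16, -4)), -1), Add(Rational(-3, 2), Mul(16, -4)))), -5) = Mul(Mul(-12, Mul(Pow(Add(-1, -64), -1), Add(Rational(-3, 2), -64))), -5) = Mul(Mul(-12, Mul(Pow(-65, -1), Rational(-131, 2))), -5) = Mul(Mul(-12, Mul(Rational(-1, 65), Rational(-131, 2))), -5) = Mul(Mul(-12, Rational(131, 130)), -5) = Mul(Rational(-786, 65), -5) = Rational(786, 13)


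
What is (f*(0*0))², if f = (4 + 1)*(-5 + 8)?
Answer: 0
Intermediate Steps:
f = 15 (f = 5*3 = 15)
(f*(0*0))² = (15*(0*0))² = (15*0)² = 0² = 0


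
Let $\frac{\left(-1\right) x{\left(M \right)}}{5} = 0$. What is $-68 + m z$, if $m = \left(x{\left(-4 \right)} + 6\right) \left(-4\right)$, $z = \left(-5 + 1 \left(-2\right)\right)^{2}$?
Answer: $-1244$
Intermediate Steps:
$z = 49$ ($z = \left(-5 - 2\right)^{2} = \left(-7\right)^{2} = 49$)
$x{\left(M \right)} = 0$ ($x{\left(M \right)} = \left(-5\right) 0 = 0$)
$m = -24$ ($m = \left(0 + 6\right) \left(-4\right) = 6 \left(-4\right) = -24$)
$-68 + m z = -68 - 1176 = -1244$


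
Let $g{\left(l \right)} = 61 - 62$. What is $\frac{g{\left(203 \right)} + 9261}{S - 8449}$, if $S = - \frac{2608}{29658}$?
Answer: $- \frac{27463308}{25058305} \approx -1.096$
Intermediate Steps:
$S = - \frac{1304}{14829}$ ($S = \left(-2608\right) \frac{1}{29658} = - \frac{1304}{14829} \approx -0.087936$)
$g{\left(l \right)} = -1$ ($g{\left(l \right)} = 61 - 62 = -1$)
$\frac{g{\left(203 \right)} + 9261}{S - 8449} = \frac{-1 + 9261}{- \frac{1304}{14829} - 8449} = \frac{9260}{- \frac{125291525}{14829}} = 9260 \left(- \frac{14829}{125291525}\right) = - \frac{27463308}{25058305}$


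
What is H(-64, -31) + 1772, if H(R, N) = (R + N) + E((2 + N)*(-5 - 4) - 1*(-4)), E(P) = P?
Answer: 1942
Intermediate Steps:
H(R, N) = -14 + R - 8*N (H(R, N) = (R + N) + ((2 + N)*(-5 - 4) - 1*(-4)) = (N + R) + ((2 + N)*(-9) + 4) = (N + R) + ((-18 - 9*N) + 4) = (N + R) + (-14 - 9*N) = -14 + R - 8*N)
H(-64, -31) + 1772 = (-14 - 64 - 8*(-31)) + 1772 = (-14 - 64 + 248) + 1772 = 170 + 1772 = 1942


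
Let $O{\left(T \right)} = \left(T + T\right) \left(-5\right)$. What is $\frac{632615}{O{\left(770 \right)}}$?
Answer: $- \frac{126523}{1540} \approx -82.158$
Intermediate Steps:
$O{\left(T \right)} = - 10 T$ ($O{\left(T \right)} = 2 T \left(-5\right) = - 10 T$)
$\frac{632615}{O{\left(770 \right)}} = \frac{632615}{\left(-10\right) 770} = \frac{632615}{-7700} = 632615 \left(- \frac{1}{7700}\right) = - \frac{126523}{1540}$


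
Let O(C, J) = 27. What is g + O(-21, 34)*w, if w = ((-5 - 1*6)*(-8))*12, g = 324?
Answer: 28836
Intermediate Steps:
w = 1056 (w = ((-5 - 6)*(-8))*12 = -11*(-8)*12 = 88*12 = 1056)
g + O(-21, 34)*w = 324 + 27*1056 = 324 + 28512 = 28836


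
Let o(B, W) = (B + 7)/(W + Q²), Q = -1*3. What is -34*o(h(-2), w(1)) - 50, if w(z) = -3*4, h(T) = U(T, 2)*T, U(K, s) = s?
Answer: -16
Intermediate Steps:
Q = -3
h(T) = 2*T
w(z) = -12
o(B, W) = (7 + B)/(9 + W) (o(B, W) = (B + 7)/(W + (-3)²) = (7 + B)/(W + 9) = (7 + B)/(9 + W))
-34*o(h(-2), w(1)) - 50 = -34*(7 + 2*(-2))/(9 - 12) - 50 = -34*(7 - 4)/(-3) - 50 = -(-34)*3/3 - 50 = -34*(-1) - 50 = 34 - 50 = -16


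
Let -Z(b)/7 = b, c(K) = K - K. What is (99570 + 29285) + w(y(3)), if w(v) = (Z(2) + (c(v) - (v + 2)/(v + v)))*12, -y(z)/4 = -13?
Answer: 1672850/13 ≈ 1.2868e+5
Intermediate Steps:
c(K) = 0
Z(b) = -7*b
y(z) = 52 (y(z) = -4*(-13) = 52)
w(v) = -168 - 6*(2 + v)/v (w(v) = (-7*2 + (0 - (v + 2)/(v + v)))*12 = (-14 + (0 - (2 + v)/(2*v)))*12 = (-14 - (2 + v)/(2*v))*12 = -168 - 6*(2 + v)/v)
(99570 + 29285) + w(y(3)) = (99570 + 29285) + (-174 - 12/52) = 128855 + (-174 - 12*1/52) = 128855 + (-174 - 3/13) = 128855 - 2265/13 = 1672850/13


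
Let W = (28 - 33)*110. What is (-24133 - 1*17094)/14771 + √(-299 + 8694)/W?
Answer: -41227/14771 - √8395/550 ≈ -2.9577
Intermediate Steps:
W = -550 (W = -5*110 = -550)
(-24133 - 1*17094)/14771 + √(-299 + 8694)/W = (-24133 - 1*17094)/14771 + √(-299 + 8694)/(-550) = (-24133 - 17094)*(1/14771) + √8395*(-1/550) = -41227*1/14771 - √8395/550 = -41227/14771 - √8395/550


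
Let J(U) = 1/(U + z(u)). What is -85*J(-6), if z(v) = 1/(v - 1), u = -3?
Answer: 68/5 ≈ 13.600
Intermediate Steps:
z(v) = 1/(-1 + v)
J(U) = 1/(-¼ + U) (J(U) = 1/(U + 1/(-1 - 3)) = 1/(U + 1/(-4)) = 1/(U - ¼) = 1/(-¼ + U))
-85*J(-6) = -340/(-1 + 4*(-6)) = -340/(-1 - 24) = -340/(-25) = -340*(-1)/25 = -85*(-4/25) = 68/5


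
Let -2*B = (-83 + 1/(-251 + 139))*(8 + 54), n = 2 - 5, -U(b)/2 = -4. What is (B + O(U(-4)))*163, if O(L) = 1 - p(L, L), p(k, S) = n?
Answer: 47050765/112 ≈ 4.2010e+5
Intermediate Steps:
U(b) = 8 (U(b) = -2*(-4) = 8)
n = -3
p(k, S) = -3
O(L) = 4 (O(L) = 1 - 1*(-3) = 1 + 3 = 4)
B = 288207/112 (B = -(-83 + 1/(-251 + 139))*(8 + 54)/2 = -(-83 + 1/(-112))*62/2 = -(-83 - 1/112)*62/2 = -(-9297)*62/224 = -½*(-288207/56) = 288207/112 ≈ 2573.3)
(B + O(U(-4)))*163 = (288207/112 + 4)*163 = (288655/112)*163 = 47050765/112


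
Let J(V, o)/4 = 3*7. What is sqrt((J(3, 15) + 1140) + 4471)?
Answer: sqrt(5695) ≈ 75.465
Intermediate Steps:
J(V, o) = 84 (J(V, o) = 4*(3*7) = 4*21 = 84)
sqrt((J(3, 15) + 1140) + 4471) = sqrt((84 + 1140) + 4471) = sqrt(1224 + 4471) = sqrt(5695)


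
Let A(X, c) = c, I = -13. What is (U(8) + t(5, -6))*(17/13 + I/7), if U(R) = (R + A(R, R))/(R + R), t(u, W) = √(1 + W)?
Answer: -50/91 - 50*I*√5/91 ≈ -0.54945 - 1.2286*I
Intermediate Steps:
U(R) = 1 (U(R) = (R + R)/(R + R) = (2*R)/((2*R)) = (2*R)*(1/(2*R)) = 1)
(U(8) + t(5, -6))*(17/13 + I/7) = (1 + √(1 - 6))*(17/13 - 13/7) = (1 + √(-5))*(17*(1/13) - 13*⅐) = (1 + I*√5)*(17/13 - 13/7) = (1 + I*√5)*(-50/91) = -50/91 - 50*I*√5/91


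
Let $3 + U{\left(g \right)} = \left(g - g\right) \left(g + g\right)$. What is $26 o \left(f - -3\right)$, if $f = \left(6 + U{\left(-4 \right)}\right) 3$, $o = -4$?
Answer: $-1248$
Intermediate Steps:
$U{\left(g \right)} = -3$ ($U{\left(g \right)} = -3 + \left(g - g\right) \left(g + g\right) = -3 + 0 \cdot 2 g = -3 + 0 = -3$)
$f = 9$ ($f = \left(6 - 3\right) 3 = 3 \cdot 3 = 9$)
$26 o \left(f - -3\right) = 26 \left(-4\right) \left(9 - -3\right) = - 104 \left(9 + 3\right) = \left(-104\right) 12 = -1248$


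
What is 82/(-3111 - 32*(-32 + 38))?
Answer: -82/3303 ≈ -0.024826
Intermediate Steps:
82/(-3111 - 32*(-32 + 38)) = 82/(-3111 - 32*6) = 82/(-3111 - 192) = 82/(-3303) = 82*(-1/3303) = -82/3303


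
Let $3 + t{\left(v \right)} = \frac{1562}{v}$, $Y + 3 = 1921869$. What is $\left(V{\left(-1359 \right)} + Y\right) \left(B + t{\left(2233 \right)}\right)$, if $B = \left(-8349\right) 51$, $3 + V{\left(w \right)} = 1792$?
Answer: $- \frac{166276244541920}{203} \approx -8.191 \cdot 10^{11}$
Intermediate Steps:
$V{\left(w \right)} = 1789$ ($V{\left(w \right)} = -3 + 1792 = 1789$)
$B = -425799$
$Y = 1921866$ ($Y = -3 + 1921869 = 1921866$)
$t{\left(v \right)} = -3 + \frac{1562}{v}$
$\left(V{\left(-1359 \right)} + Y\right) \left(B + t{\left(2233 \right)}\right) = \left(1789 + 1921866\right) \left(-425799 - \left(3 - \frac{1562}{2233}\right)\right) = 1923655 \left(-425799 + \left(-3 + 1562 \cdot \frac{1}{2233}\right)\right) = 1923655 \left(-425799 + \left(-3 + \frac{142}{203}\right)\right) = 1923655 \left(-425799 - \frac{467}{203}\right) = 1923655 \left(- \frac{86437664}{203}\right) = - \frac{166276244541920}{203}$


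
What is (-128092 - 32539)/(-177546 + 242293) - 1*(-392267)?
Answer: 25397950818/64747 ≈ 3.9226e+5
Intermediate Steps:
(-128092 - 32539)/(-177546 + 242293) - 1*(-392267) = -160631/64747 + 392267 = 25397950818/64747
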